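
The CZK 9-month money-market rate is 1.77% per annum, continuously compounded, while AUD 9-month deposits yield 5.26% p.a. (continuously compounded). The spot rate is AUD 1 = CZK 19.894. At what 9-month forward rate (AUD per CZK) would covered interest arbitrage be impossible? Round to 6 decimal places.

T = 9/12 years.
CZK accumulates by e^(0.0177×9/12) = 1.0133635.
AUD growth factor: e^(0.0526×9/12) = 1.0402385.
Forward (CZK per AUD) = 19.894 × 1.0133635 / 1.0402385 = 19.38003.
Invert for AUD per CZK: 1 / 19.38003 = 0.051600.

0.051600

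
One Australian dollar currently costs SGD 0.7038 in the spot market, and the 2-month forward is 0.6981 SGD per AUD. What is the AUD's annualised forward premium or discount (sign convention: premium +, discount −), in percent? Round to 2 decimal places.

-4.86%

T = 2/12 years.
Period premium: (0.6981 − 0.7038)/0.7038 = -0.0080989.
×(1/T) gives -4.86% p.a.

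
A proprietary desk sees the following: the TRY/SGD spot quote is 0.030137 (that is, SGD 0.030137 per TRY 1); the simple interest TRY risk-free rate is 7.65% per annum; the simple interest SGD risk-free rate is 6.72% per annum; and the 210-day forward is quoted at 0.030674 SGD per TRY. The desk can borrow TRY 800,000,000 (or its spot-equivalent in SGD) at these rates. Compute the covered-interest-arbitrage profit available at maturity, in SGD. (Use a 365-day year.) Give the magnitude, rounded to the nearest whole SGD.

T = 210/365 years.
Keep in TRY, deliver into the forward: 800,000,000·1.0440136986·0.030674 = SGD 25,619,260.95.
Swap to SGD now, deposit: 800,000,000·0.030137·1.0386630137 = SGD 25,041,749.80.
The quoted forward overvalues TRY, so borrow SGD, buy TRY at spot, deposit the TRY at 7.65%, and sell the proceeds forward at 0.030674.
Arbitrage profit = |25,619,260.95 − 25,041,749.80| = SGD 577,511.

SGD 577,511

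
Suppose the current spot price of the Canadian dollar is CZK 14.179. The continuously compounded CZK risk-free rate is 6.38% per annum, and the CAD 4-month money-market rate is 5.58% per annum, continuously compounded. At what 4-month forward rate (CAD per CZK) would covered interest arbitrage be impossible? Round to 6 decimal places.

0.070339

T = 4/12 years.
CZK accumulates by e^(0.0638×4/12) = 1.0214944.
Growth of 1 CAD over T: e^(0.0558×4/12) = 1.0187741.
Forward (CZK per CAD) = 14.179 × 1.0214944 / 1.0187741 = 14.21686.
Quoted the other way: 1/14.21686 = 0.070339 CAD per CZK.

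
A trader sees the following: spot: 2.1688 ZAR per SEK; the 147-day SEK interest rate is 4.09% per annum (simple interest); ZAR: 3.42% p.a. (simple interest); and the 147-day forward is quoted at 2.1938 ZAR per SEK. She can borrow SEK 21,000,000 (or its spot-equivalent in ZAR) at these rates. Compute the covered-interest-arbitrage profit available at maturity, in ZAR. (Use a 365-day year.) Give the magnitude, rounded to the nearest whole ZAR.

ZAR 656,544

T = 147/365 years.
Route A — deposit SEK, sell forward: 21,000,000 × 1.0164720548 × 2.1938 = ZAR 46,828,664.27.
Route B — convert at spot, deposit ZAR: 21,000,000 × 2.1688 × 1.0137736986 = ZAR 46,172,120.35.
The quoted forward overvalues SEK, so borrow ZAR, buy SEK at spot, deposit the SEK at 4.09%, and sell the proceeds forward at 2.1938.
Arbitrage profit = |46,828,664.27 − 46,172,120.35| = ZAR 656,544.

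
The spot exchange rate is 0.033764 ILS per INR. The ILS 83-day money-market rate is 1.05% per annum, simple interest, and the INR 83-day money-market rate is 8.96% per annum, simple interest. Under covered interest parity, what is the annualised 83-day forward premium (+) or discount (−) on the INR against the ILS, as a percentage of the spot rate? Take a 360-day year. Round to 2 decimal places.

T = 83/360 years.
No-arbitrage forward: 0.033764 × 1.0024208 / 1.0206578 = 0.033160709 ILS/INR.
(F − S)/S ÷ T = (0.033160709 − 0.033764)/0.033764/(83/360) = -0.077499 → -7.75%.

-7.75%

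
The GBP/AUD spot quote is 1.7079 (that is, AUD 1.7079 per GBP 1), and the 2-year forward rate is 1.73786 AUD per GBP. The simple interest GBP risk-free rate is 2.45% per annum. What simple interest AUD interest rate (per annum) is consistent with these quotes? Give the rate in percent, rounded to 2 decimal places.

T = 2 years.
CIP gives F = S · g_AUD/g_GBP, so g_AUD/g_GBP = 1.73786/1.7079 = 1.0175420.
The GBP side grows by 1 + 0.0245×2 = 1.049000.
So the AUD growth factor = 1.0674016.
(1.0674016 − 1)/T = 0.033701, i.e. 3.37%.

3.37%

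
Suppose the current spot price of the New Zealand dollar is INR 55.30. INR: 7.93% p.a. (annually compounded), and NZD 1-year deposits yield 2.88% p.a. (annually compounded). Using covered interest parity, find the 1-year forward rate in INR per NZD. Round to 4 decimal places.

T = 1 year.
Growth of 1 INR over T: (1 + 0.0793)^1 = 1.079300.
NZD accumulates by (1 + 0.0288)^1 = 1.028800.
CIP: F = S · (grow INR)/(grow NZD) = 55.3 × 1.079300/1.028800 = 58.014473 INR per NZD.

58.0145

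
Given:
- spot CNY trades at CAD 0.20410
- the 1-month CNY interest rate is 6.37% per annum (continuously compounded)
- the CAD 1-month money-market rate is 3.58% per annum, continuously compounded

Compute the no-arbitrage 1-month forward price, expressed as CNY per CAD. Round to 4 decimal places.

T = 1/12 years.
Growth of 1 CAD over T: e^(0.0358×1/12) = 1.0029878.
CNY accumulates by e^(0.0637×1/12) = 1.0053224.
Forward (CAD per CNY) = 0.2041 × 1.0029878 / 1.0053224 = 0.2036260.
Quoted the other way: 1/0.2036260 = 4.9110 CNY per CAD.

4.9110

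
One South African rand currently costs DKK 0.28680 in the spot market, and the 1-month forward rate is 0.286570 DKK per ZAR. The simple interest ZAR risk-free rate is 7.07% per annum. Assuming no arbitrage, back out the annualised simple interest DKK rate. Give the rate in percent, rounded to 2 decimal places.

6.10%

T = 1/12 years.
By CIP, F/S equals the DKK-to-ZAR growth ratio: 0.28657/0.2868 = 0.9991980.
ZAR growth factor: 1 + 0.0707×1/12 = 1.0058917.
So the DKK growth factor = 1.005085.
(1.005085 − 1)/T = 0.061020, i.e. 6.10%.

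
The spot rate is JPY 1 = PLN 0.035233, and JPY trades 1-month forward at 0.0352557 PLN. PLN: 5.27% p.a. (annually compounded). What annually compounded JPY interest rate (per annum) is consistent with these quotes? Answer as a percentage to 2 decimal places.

T = 1/12 years.
CIP gives F = S · g_PLN/g_JPY, so g_PLN/g_JPY = 0.0352557/0.035233 = 1.0006443.
PLN growth factor: (1 + 0.0527)^(1/12) = 1.004289.
Hence g_JPY = 1.0036424.
Annualise: 1.0036424^(12/1) − 1 = 0.044595 = 4.46%.

4.46%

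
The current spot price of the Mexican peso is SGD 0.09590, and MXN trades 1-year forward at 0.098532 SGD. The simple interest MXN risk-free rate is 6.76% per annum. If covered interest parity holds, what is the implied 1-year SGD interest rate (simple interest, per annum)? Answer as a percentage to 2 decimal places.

T = 1 year.
CIP gives F = S · g_SGD/g_MXN, so g_SGD/g_MXN = 0.098532/0.0959 = 1.0274453.
The MXN side grows by 1 + 0.0676×1 = 1.067600.
That pins the SGD growth at 1.0969006.
(1.0969006 − 1)/T = 0.096901, i.e. 9.69%.

9.69%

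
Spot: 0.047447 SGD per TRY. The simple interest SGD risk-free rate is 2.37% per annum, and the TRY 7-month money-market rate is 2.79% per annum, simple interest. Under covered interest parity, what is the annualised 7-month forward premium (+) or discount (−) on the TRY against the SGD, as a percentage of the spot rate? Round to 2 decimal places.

T = 7/12 years.
F = S · g_SGD/g_TRY = 0.047447 × 1.013825/1.016275 = 0.047332616.
Annualised premium = (F − S)/S × (1/T) = (0.047332616 − 0.047447)/0.047447 ÷ (7/12) = -0.41%.

-0.41%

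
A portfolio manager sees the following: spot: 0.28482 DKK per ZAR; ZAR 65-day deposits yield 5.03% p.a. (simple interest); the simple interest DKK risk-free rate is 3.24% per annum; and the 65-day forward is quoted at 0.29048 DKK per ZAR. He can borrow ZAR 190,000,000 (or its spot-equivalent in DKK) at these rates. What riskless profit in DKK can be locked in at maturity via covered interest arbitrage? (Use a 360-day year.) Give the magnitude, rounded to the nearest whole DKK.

DKK 1,260,066

T = 65/360 years.
Invest the ZAR and cover forward: 190,000,000 × 1.0090819444 × 0.29048 = DKK 55,692,443.41.
Convert at spot and invest in DKK: 190,000,000 × 0.28482 × 1.005850 = DKK 54,432,377.43.
The quoted forward overvalues ZAR, so borrow DKK, buy ZAR at spot, deposit the ZAR at 5.03%, and sell the proceeds forward at 0.29048.
The gap between the two covered legs is DKK 1,260,066.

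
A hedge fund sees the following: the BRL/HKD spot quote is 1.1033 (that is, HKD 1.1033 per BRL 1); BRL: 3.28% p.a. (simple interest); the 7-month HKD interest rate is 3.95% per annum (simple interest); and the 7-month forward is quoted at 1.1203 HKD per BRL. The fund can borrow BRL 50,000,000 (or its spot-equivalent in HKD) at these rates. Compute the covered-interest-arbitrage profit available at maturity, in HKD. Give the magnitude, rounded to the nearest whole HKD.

T = 7/12 years.
Route A — deposit BRL, sell forward: 50,000,000 × 1.0191333333 × 1.1203 = HKD 57,086,753.66.
Route B — convert at spot, deposit HKD: 50,000,000 × 1.1033 × 1.0230416667 = HKD 56,436,093.54.
The quoted forward overvalues BRL, so borrow HKD, buy BRL at spot, deposit the BRL at 3.28%, and sell the proceeds forward at 1.1203.
Arbitrage profit = |57,086,753.66 − 56,436,093.54| = HKD 650,660.

HKD 650,660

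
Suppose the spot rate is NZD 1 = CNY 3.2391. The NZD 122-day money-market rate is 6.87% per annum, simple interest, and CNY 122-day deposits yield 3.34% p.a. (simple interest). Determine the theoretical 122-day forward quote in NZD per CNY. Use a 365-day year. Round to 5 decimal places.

0.31233

T = 122/365 years.
CNY accumulates by 1 + 0.0334×122/365 = 1.0111638.
Growth of 1 NZD over T: 1 + 0.0687×122/365 = 1.0229627.
Forward (CNY per NZD) = 3.2391 × 1.0111638 / 1.0229627 = 3.201740.
Invert for NZD per CNY: 1 / 3.201740 = 0.31233.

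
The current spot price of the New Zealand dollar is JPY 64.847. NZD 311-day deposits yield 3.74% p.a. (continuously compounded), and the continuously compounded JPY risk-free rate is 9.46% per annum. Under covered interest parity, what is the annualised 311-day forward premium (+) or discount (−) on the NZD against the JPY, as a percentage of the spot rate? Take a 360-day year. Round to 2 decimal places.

T = 311/360 years.
F = S · g_JPY/g_NZD = 64.847 × 1.0851561/1.0328371 = 68.131865.
Annualised premium = (F − S)/S × (1/T) = (68.131865 − 64.847)/64.847 ÷ (311/360) = 5.86%.

+5.86%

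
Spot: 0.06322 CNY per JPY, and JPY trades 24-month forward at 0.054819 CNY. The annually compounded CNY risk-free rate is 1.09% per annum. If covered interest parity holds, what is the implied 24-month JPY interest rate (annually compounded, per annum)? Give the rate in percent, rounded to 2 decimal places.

8.56%

T = 2 years.
CIP gives F = S · g_CNY/g_JPY, so g_CNY/g_JPY = 0.054819/0.06322 = 0.8671148.
CNY growth factor: (1 + 0.0109)^2 = 1.0219188.
So the JPY growth factor = 1.1785277.
r = 1.1785277^(1/2) − 1 = 0.085600 → 8.56%.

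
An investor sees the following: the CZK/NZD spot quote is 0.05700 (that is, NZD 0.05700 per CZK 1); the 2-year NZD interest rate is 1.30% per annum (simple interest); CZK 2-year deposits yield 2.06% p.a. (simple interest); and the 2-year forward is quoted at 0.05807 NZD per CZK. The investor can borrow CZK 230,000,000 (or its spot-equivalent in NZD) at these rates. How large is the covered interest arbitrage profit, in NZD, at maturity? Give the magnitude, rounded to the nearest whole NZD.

NZD 455,511

T = 2 years.
Keep in CZK, deliver into the forward: 230,000,000·1.041200·0.05807 = NZD 13,906,371.32.
Swap to NZD now, deposit: 230,000,000·0.05700·1.026000 = NZD 13,450,860.00.
The quoted forward overvalues CZK, so borrow NZD, buy CZK at spot, deposit the CZK at 2.06%, and sell the proceeds forward at 0.05807.
Arbitrage profit = |13,906,371.32 − 13,450,860.00| = NZD 455,511.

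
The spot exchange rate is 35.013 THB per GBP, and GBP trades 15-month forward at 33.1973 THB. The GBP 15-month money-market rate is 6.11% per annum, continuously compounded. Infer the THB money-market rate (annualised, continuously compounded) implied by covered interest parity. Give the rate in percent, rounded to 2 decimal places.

T = 15/12 years.
By CIP, F/S equals the THB-to-GBP growth ratio: 33.1973/35.013 = 0.9481421.
The GBP side grows by e^(0.0611×15/12) = 1.0793673.
Hence g_THB = 1.0233936.
r = ln(1.0233936)/(15/12) = 0.018499 → 1.85%.

1.85%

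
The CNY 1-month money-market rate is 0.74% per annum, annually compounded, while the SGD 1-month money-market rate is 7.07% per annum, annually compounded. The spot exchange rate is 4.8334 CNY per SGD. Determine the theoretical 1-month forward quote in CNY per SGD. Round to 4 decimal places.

T = 1/12 years.
CNY accumulates by (1 + 0.0074)^(1/12) = 1.0006146.
SGD accumulates by (1 + 0.0707)^(1/12) = 1.005709.
So F = 4.8334 × 1.0006146 / 1.005709 = 4.808917 (CNY/SGD).

4.8089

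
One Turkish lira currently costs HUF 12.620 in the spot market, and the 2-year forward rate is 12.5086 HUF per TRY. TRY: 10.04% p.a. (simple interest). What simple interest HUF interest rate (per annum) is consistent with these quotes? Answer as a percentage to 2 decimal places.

9.51%

T = 2 years.
CIP gives F = S · g_HUF/g_TRY, so g_HUF/g_TRY = 12.5086/12.62 = 0.9911727.
TRY growth factor: 1 + 0.1004×2 = 1.200800.
So the HUF growth factor = 1.1902002.
r = (1.1902002 − 1)/2 = 0.095100 → 9.51%.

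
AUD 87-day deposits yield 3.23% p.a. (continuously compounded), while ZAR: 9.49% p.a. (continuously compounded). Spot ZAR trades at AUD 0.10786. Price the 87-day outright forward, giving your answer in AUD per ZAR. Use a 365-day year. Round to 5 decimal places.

0.10626

T = 87/365 years.
AUD growth factor: e^(0.0323×87/365) = 1.0077286.
Growth of 1 ZAR over T: e^(0.0949×87/365) = 1.0228778.
Forward (AUD per ZAR) = 0.10786 × 1.0077286 / 1.0228778 = 0.1062626.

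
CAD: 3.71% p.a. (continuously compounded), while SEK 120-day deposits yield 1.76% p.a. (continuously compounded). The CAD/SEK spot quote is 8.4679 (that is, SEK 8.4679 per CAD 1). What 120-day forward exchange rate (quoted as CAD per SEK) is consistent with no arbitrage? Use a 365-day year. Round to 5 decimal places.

T = 120/365 years.
Growth of 1 SEK over T: e^(0.0176×120/365) = 1.0058031.
Growth of 1 CAD over T: e^(0.0371×120/365) = 1.012272.
CIP: F = S · (grow SEK)/(grow CAD) = 8.4679 × 1.0058031/1.012272 = 8.413786 SEK per CAD.
Quoted the other way: 1/8.413786 = 0.11885 CAD per SEK.

0.11885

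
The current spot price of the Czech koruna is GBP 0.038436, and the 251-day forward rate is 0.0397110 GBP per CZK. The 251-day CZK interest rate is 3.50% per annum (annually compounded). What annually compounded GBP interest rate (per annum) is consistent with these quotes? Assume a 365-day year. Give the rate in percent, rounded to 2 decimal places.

8.53%

T = 251/365 years.
F/S = 0.039711/0.038436 = 1.0331720 = (growth of GBP) / (growth of CZK).
The CZK side grows by (1 + 0.0350)^(251/365) = 1.0239389.
That pins the GBP growth at 1.057905.
Annualise: 1.057905^(365/251) − 1 = 0.085300 = 8.53%.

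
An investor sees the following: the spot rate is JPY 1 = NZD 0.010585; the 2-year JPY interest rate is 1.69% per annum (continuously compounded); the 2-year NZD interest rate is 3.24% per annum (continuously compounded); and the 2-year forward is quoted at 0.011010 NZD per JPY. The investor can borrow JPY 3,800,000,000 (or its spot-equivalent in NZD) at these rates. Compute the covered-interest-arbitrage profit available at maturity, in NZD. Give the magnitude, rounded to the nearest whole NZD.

T = 2 years.
Route A — deposit JPY, sell forward: 3,800,000,000 × 1.0343777105 × 0.011010 = NZD 43,276,294.65.
Route B — convert at spot, deposit NZD: 3,800,000,000 × 0.010585 × 1.0669456139 = NZD 42,915,753.43.
The quoted forward overvalues JPY, so borrow NZD, buy JPY at spot, deposit the JPY at 1.69%, and sell the proceeds forward at 0.011010.
Arbitrage profit = |43,276,294.65 − 42,915,753.43| = NZD 360,541.

NZD 360,541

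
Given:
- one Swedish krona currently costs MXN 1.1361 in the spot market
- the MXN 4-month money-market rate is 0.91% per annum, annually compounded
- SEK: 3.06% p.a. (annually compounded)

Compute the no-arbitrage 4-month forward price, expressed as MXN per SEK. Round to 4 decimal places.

T = 4/12 years.
MXN accumulates by (1 + 0.0091)^(4/12) = 1.0030242.
SEK accumulates by (1 + 0.0306)^(4/12) = 1.0100977.
Forward (MXN per SEK) = 1.1361 × 1.0030242 / 1.0100977 = 1.128144.

1.1281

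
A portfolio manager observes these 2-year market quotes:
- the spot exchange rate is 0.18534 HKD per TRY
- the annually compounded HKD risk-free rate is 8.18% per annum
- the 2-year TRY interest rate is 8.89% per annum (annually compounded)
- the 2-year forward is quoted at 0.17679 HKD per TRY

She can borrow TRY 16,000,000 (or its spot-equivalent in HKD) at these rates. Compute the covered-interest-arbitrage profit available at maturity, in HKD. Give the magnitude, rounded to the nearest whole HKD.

HKD 116,501

T = 2 years.
Route A — deposit TRY, sell forward: 16,000,000 × 1.18570321 × 0.17679 = HKD 3,353,927.53.
Route B — convert at spot, deposit HKD: 16,000,000 × 0.18534 × 1.17029124 = HKD 3,470,428.45.
The quoted forward undervalues TRY, so borrow TRY, convert to HKD at spot, deposit the HKD at 8.18%, and buy TRY forward at 0.17679 to cover the loan.
Arbitrage profit = |3,353,927.53 − 3,470,428.45| = HKD 116,501.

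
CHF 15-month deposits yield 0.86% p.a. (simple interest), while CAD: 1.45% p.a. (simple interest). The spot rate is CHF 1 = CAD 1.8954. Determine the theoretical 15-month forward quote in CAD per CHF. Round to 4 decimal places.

1.9092

T = 15/12 years.
CAD growth factor: 1 + 0.0145×15/12 = 1.018125.
CHF growth factor: 1 + 0.0086×15/12 = 1.010750.
So F = 1.8954 × 1.018125 / 1.010750 = 1.909230 (CAD/CHF).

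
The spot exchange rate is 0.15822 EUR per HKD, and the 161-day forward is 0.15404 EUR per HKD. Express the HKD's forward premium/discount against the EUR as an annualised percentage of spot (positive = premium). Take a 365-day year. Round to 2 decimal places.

T = 161/365 years.
Period premium: (0.15404 − 0.15822)/0.15822 = -0.0264189.
×(1/T) gives -5.99% p.a.

-5.99%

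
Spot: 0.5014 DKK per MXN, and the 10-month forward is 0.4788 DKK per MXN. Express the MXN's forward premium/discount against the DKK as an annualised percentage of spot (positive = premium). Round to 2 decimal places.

T = 10/12 years.
MXN trades forward at -4.50738% vs spot over the period.
×(1/T) gives -5.41% p.a.

-5.41%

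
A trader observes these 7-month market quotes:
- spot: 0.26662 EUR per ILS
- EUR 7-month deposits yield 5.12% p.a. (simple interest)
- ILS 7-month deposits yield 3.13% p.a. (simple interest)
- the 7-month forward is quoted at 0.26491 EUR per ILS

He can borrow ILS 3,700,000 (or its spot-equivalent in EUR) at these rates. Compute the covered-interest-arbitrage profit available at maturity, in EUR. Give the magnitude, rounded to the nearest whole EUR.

T = 7/12 years.
Keep in ILS, deliver into the forward: 3,700,000·1.01825833·0.26491 = EUR 998,063.21.
Swap to EUR now, deposit: 3,700,000·0.26662·1.02986667 = EUR 1,015,957.29.
The quoted forward undervalues ILS, so borrow ILS, convert to EUR at spot, deposit the EUR at 5.12%, and buy ILS forward at 0.26491 to cover the loan.
The gap between the two covered legs is EUR 17,894.

EUR 17,894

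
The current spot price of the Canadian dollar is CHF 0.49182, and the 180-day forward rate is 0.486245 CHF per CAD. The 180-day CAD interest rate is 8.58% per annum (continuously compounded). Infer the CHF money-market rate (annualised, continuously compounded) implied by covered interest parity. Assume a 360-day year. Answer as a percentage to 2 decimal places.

6.30%

T = 180/360 years.
F/S = 0.486245/0.49182 = 0.9886646 = (growth of CHF) / (growth of CAD).
The CAD side grows by e^(0.0858×180/360) = 1.0438335.
Hence g_CHF = 1.0320012.
Take logs: ln 1.0320012 / (180/360) = 0.063000, so 6.30%.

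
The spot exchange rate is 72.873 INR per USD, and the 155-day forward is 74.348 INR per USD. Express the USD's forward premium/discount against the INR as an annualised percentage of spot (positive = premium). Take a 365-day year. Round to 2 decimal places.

T = 155/365 years.
Period premium: (74.348 − 72.873)/72.873 = 0.0202407.
Annualise by dividing by T: 0.0202407 / (155/365) = 0.047664 → 4.77%.

+4.77%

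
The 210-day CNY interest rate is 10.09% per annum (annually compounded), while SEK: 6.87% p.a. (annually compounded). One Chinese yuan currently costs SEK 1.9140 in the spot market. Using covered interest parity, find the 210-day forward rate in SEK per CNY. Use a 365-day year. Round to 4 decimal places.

T = 210/365 years.
SEK accumulates by (1 + 0.0687)^(210/365) = 1.0389675.
Growth of 1 CNY over T: (1 + 0.1009)^(210/365) = 1.0568645.
Forward (SEK per CNY) = 1.914 × 1.0389675 / 1.0568645 = 1.881588.

1.8816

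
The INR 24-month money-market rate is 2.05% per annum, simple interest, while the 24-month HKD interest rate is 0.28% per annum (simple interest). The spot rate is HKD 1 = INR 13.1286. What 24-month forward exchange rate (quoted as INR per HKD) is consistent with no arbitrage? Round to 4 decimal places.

13.5908

T = 2 years.
INR accumulates by 1 + 0.0205×2 = 1.041000.
Growth of 1 HKD over T: 1 + 0.0028×2 = 1.005600.
CIP: F = S · (grow INR)/(grow HKD) = 13.1286 × 1.041000/1.005600 = 13.590764 INR per HKD.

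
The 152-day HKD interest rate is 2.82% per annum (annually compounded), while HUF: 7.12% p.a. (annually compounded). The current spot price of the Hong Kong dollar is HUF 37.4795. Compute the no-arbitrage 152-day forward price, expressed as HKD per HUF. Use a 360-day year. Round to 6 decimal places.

T = 152/360 years.
HUF accumulates by (1 + 0.0712)^(152/360) = 1.029466.
Growth of 1 HKD over T: (1 + 0.0282)^(152/360) = 1.0118111.
So F = 37.4795 × 1.029466 / 1.0118111 = 38.13347 (HUF/HKD).
Invert for HKD per HUF: 1 / 38.13347 = 0.026224.

0.026224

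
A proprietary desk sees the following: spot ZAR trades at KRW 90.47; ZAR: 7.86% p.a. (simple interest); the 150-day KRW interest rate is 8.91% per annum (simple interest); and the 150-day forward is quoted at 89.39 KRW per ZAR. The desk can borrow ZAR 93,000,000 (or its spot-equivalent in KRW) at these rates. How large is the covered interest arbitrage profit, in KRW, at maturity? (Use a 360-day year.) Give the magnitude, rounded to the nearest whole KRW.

KRW 140,539,391

T = 150/360 years.
Keep in ZAR, deliver into the forward: 93,000,000·1.032750·89.39 = KRW 8,585,529,592.50.
Swap to KRW now, deposit: 93,000,000·90.47·1.037125 = KRW 8,726,068,983.75.
The quoted forward undervalues ZAR, so borrow ZAR, convert to KRW at spot, deposit the KRW at 8.91%, and buy ZAR forward at 89.39 to cover the loan.
Profit = 8,726,068,983.75 − 8,585,529,592.50 = KRW 140,539,391.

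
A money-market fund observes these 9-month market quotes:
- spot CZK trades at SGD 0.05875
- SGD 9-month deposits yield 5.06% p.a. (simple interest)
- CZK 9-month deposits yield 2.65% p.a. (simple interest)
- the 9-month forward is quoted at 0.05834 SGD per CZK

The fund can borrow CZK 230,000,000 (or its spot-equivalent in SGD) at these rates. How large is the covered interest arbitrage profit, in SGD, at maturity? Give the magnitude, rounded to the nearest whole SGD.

T = 9/12 years.
Route A — deposit CZK, sell forward: 230,000,000 × 1.019875 × 0.05834 = SGD 13,684,886.73.
Route B — convert at spot, deposit SGD: 230,000,000 × 0.05875 × 1.037950 = SGD 14,025,299.38.
The quoted forward undervalues CZK, so borrow CZK, convert to SGD at spot, deposit the SGD at 5.06%, and buy CZK forward at 0.05834 to cover the loan.
Arbitrage profit = |13,684,886.73 − 14,025,299.38| = SGD 340,413.

SGD 340,413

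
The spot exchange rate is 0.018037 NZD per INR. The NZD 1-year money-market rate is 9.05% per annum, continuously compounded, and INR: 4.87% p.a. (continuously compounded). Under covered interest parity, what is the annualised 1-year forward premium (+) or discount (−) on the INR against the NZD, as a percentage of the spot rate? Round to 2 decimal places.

T = 1 year.
F = S · g_NZD/g_INR = 0.018037 × 1.0947215/1.0499053 = 0.018806926.
Annualised premium = (F − S)/S × (1/T) = (0.018806926 − 0.018037)/0.018037 ÷ 1 = 4.27%.

+4.27%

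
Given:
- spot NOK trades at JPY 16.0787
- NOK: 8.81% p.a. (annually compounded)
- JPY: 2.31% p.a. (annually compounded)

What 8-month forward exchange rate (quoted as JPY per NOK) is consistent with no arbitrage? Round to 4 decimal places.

15.4318

T = 8/12 years.
JPY growth factor: (1 + 0.0231)^(8/12) = 1.01534131.
Growth of 1 NOK over T: (1 + 0.0881)^(8/12) = 1.05790306.
CIP: F = S · (grow JPY)/(grow NOK) = 16.0787 × 1.01534131/1.05790306 = 15.431819 JPY per NOK.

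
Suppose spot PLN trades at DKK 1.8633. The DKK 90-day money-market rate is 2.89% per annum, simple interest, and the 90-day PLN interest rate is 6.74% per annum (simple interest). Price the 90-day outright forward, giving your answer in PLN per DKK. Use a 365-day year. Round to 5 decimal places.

0.54174

T = 90/365 years.
DKK growth factor: 1 + 0.0289×90/365 = 1.007126.
PLN growth factor: 1 + 0.0674×90/365 = 1.0166192.
Forward (DKK per PLN) = 1.8633 × 1.007126 / 1.0166192 = 1.845900.
Quoted the other way: 1/1.845900 = 0.54174 PLN per DKK.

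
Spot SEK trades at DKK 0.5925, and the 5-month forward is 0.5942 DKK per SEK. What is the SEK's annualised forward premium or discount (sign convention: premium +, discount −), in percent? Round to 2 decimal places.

+0.69%

T = 5/12 years.
(F − S)/S = (0.5942 − 0.5925)/0.5925 = 0.0028692.
Per annum: 0.0028692 / (5/12) = 0.006886 = 0.69%.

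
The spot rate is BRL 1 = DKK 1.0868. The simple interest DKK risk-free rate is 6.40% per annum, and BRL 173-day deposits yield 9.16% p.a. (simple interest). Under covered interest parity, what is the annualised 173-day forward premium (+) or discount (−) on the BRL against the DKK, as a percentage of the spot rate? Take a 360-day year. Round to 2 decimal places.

-2.64%

T = 173/360 years.
No-arbitrage forward: 1.0868 × 1.0307556 / 1.0440189 = 1.0729932 DKK/BRL.
Annualised premium = (F − S)/S × (1/T) = (1.0729932 − 1.0868)/1.0868 ÷ (173/360) = -2.64%.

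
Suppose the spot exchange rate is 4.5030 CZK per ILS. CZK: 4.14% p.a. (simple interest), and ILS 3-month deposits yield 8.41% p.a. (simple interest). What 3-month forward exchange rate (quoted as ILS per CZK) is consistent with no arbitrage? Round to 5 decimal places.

T = 3/12 years.
Growth of 1 CZK over T: 1 + 0.0414×3/12 = 1.010350.
ILS growth factor: 1 + 0.0841×3/12 = 1.021025.
CIP: F = S · (grow CZK)/(grow ILS) = 4.503 × 1.010350/1.021025 = 4.455920 CZK per ILS.
Invert for ILS per CZK: 1 / 4.455920 = 0.22442.

0.22442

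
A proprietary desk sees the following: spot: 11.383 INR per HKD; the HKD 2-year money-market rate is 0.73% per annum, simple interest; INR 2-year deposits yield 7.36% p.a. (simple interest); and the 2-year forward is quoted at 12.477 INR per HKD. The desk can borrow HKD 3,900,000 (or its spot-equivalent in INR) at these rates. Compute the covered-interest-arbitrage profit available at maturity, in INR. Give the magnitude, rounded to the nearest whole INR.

T = 2 years.
Invest the HKD and cover forward: 3,900,000 × 1.014600 × 12.477 = INR 49,370,740.38.
Convert at spot and invest in INR: 3,900,000 × 11.383 × 1.147200 = INR 50,928,452.64.
The quoted forward undervalues HKD, so borrow HKD, convert to INR at spot, deposit the INR at 7.36%, and buy HKD forward at 12.477 to cover the loan.
Profit = 50,928,452.64 − 49,370,740.38 = INR 1,557,712.

INR 1,557,712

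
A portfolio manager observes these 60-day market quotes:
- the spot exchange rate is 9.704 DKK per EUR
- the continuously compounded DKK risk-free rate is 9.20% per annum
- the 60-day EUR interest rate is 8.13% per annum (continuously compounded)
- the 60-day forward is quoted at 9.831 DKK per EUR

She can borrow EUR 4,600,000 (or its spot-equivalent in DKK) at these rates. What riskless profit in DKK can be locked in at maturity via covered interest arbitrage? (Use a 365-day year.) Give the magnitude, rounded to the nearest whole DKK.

DKK 512,419

T = 60/365 years.
Invest the EUR and cover forward: 4,600,000 × 1.0134540861 × 9.831 = DKK 45,831,028.75.
Convert at spot and invest in DKK: 4,600,000 × 9.704 × 1.0152382233 = DKK 45,318,609.91.
The quoted forward overvalues EUR, so borrow DKK, buy EUR at spot, deposit the EUR at 8.13%, and sell the proceeds forward at 9.831.
Profit = 45,831,028.75 − 45,318,609.91 = DKK 512,419.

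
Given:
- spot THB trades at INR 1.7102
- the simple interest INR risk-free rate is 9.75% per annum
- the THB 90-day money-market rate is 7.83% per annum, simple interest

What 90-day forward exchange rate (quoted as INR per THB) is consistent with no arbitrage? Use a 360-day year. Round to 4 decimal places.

T = 90/360 years.
Growth of 1 INR over T: 1 + 0.0975×90/360 = 1.024375.
Growth of 1 THB over T: 1 + 0.0783×90/360 = 1.019575.
So F = 1.7102 × 1.024375 / 1.019575 = 1.718251 (INR/THB).

1.7183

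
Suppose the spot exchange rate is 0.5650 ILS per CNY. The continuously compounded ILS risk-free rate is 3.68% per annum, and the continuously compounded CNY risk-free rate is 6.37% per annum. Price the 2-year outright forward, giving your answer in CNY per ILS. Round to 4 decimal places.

1.8677

T = 2 years.
ILS growth factor: e^(0.0368×2) = 1.0763762.
Growth of 1 CNY over T: e^(0.0637×2) = 1.1358713.
CIP: F = S · (grow ILS)/(grow CNY) = 0.565 × 1.0763762/1.1358713 = 0.5354062 ILS per CNY.
Invert for CNY per ILS: 1 / 0.5354062 = 1.8677.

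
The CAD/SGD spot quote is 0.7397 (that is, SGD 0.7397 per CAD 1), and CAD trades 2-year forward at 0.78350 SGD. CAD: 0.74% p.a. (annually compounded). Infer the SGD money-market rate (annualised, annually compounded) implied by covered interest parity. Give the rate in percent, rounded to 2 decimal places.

3.68%

T = 2 years.
CIP gives F = S · g_SGD/g_CAD, so g_SGD/g_CAD = 0.7835/0.7397 = 1.0592132.
CAD growth factor: (1 + 0.0074)^2 = 1.0148548.
That pins the SGD growth at 1.0749476.
Annualise: 1.0749476^(1/2) − 1 = 0.036797 = 3.68%.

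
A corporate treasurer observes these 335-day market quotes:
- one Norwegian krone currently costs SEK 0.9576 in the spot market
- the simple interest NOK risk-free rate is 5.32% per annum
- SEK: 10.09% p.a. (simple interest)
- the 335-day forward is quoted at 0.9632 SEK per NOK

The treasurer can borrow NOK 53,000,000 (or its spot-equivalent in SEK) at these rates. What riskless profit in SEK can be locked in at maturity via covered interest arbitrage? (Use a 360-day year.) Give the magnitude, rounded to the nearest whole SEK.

SEK 1,941,297

T = 335/360 years.
Route A — deposit NOK, sell forward: 53,000,000 × 1.0495055556 × 0.9632 = SEK 53,576,838.81.
Route B — convert at spot, deposit SEK: 53,000,000 × 0.9576 × 1.0938930556 = SEK 55,518,135.47.
The quoted forward undervalues NOK, so borrow NOK, convert to SEK at spot, deposit the SEK at 10.09%, and buy NOK forward at 0.9632 to cover the loan.
The gap between the two covered legs is SEK 1,941,297.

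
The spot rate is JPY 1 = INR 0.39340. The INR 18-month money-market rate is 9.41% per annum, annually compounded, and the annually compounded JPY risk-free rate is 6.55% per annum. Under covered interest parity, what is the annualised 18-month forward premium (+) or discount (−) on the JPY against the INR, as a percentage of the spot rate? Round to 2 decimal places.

T = 18/12 years.
No-arbitrage forward: 0.3934 × 1.1444202 / 1.0998417 = 0.40934519 INR/JPY.
Annualised premium = (F − S)/S × (1/T) = (0.40934519 − 0.3934)/0.3934 ÷ (18/12) = 2.70%.

+2.70%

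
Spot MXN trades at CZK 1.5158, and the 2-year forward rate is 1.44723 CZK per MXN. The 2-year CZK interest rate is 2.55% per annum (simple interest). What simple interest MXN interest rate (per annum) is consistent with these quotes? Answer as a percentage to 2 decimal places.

5.04%

T = 2 years.
F/S = 1.44723/1.5158 = 0.9547632 = (growth of CZK) / (growth of MXN).
The CZK side grows by 1 + 0.0255×2 = 1.051000.
That pins the MXN growth at 1.1007965.
r = (1.1007965 − 1)/2 = 0.050398 → 5.04%.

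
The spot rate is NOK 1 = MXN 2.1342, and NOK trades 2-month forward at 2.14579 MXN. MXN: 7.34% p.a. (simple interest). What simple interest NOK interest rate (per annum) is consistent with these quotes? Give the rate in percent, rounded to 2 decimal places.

4.06%

T = 2/12 years.
CIP gives F = S · g_MXN/g_NOK, so g_MXN/g_NOK = 2.14579/2.1342 = 1.0054306.
The MXN side grows by 1 + 0.0734×2/12 = 1.0122333.
Hence g_NOK = 1.006766.
r = (1.006766 − 1)/(2/12) = 0.040596 → 4.06%.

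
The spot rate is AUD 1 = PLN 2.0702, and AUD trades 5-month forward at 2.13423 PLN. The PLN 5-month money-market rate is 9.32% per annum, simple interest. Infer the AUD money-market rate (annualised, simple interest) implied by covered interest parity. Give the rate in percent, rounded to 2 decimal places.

1.84%

T = 5/12 years.
CIP gives F = S · g_PLN/g_AUD, so g_PLN/g_AUD = 2.13423/2.0702 = 1.0309294.
PLN growth factor: 1 + 0.0932×5/12 = 1.0388333.
That pins the AUD growth at 1.0076668.
r = (1.0076668 − 1)/(5/12) = 0.018400 → 1.84%.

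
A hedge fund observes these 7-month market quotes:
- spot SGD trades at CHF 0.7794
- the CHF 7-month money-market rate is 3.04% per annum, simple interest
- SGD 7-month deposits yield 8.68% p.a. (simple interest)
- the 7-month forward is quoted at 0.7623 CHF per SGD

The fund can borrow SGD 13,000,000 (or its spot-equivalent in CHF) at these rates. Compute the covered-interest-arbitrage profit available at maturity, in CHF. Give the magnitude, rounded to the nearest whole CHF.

CHF 99,794

T = 7/12 years.
Keep in SGD, deliver into the forward: 13,000,000·1.0506333333·0.7623 = CHF 10,411,671.27.
Swap to CHF now, deposit: 13,000,000·0.7794·1.0177333333 = CHF 10,311,877.68.
The quoted forward overvalues SGD, so borrow CHF, buy SGD at spot, deposit the SGD at 8.68%, and sell the proceeds forward at 0.7623.
The gap between the two covered legs is CHF 99,794.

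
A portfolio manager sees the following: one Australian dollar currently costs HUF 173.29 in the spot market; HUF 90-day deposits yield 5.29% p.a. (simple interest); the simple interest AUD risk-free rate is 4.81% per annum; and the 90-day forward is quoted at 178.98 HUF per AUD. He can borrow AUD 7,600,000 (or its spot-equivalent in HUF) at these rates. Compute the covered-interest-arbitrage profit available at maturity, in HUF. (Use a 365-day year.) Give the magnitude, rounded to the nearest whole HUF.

T = 90/365 years.
Invest the AUD and cover forward: 7,600,000 × 1.011860273973 × 178.98 = HUF 1,376,380,913.95.
Convert at spot and invest in HUF: 7,600,000 × 173.29 × 1.013043835616 = HUF 1,334,182,783.68.
The quoted forward overvalues AUD, so borrow HUF, buy AUD at spot, deposit the AUD at 4.81%, and sell the proceeds forward at 178.98.
Profit = 1,376,380,913.95 − 1,334,182,783.68 = HUF 42,198,130.

HUF 42,198,130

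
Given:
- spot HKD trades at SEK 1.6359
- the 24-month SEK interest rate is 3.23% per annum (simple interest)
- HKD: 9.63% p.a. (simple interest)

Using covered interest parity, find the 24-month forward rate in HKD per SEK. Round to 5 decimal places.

0.68478

T = 2 years.
SEK growth factor: 1 + 0.0323×2 = 1.064600.
HKD accumulates by 1 + 0.0963×2 = 1.192600.
So F = 1.6359 × 1.064600 / 1.192600 = 1.460321 (SEK/HKD).
Quoted the other way: 1/1.460321 = 0.68478 HKD per SEK.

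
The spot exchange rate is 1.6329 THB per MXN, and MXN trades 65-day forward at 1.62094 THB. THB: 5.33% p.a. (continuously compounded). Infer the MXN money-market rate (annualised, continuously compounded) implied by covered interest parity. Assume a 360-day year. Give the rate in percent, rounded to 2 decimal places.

T = 65/360 years.
CIP gives F = S · g_THB/g_MXN, so g_THB/g_MXN = 1.62094/1.6329 = 0.9926756.
The THB side grows by e^(0.0533×65/360) = 1.0096701.
That pins the MXN growth at 1.0171199.
r = ln(1.0171199)/(65/360) = 0.094015 → 9.40%.

9.40%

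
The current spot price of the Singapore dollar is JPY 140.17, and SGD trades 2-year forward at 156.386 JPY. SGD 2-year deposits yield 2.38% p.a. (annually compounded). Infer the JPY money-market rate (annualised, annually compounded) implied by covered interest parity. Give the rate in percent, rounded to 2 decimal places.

T = 2 years.
F/S = 156.386/140.17 = 1.1156881 = (growth of JPY) / (growth of SGD).
The SGD side grows by (1 + 0.0238)^2 = 1.0481664.
So the JPY growth factor = 1.1694268.
r = 1.1694268^(1/2) − 1 = 0.081400 → 8.14%.

8.14%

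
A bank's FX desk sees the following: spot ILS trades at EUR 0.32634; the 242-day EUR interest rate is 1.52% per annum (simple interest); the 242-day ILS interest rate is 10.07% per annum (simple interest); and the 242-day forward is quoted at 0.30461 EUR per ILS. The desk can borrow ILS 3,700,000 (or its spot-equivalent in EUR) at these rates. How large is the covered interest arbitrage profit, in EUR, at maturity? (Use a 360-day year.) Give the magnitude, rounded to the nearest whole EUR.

EUR 16,445

T = 242/360 years.
Invest the ILS and cover forward: 3,700,000 × 1.067692778 × 0.30461 = EUR 1,203,350.62.
Convert at spot and invest in EUR: 3,700,000 × 0.32634 × 1.010217778 = EUR 1,219,795.54.
The quoted forward undervalues ILS, so borrow ILS, convert to EUR at spot, deposit the EUR at 1.52%, and buy ILS forward at 0.30461 to cover the loan.
The gap between the two covered legs is EUR 16,445.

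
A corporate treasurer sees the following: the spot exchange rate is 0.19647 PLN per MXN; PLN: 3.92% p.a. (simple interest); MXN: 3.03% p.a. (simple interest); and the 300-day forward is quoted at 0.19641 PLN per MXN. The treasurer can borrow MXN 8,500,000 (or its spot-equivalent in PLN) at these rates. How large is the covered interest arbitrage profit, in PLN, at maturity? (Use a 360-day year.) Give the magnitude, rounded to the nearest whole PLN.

T = 300/360 years.
Keep in MXN, deliver into the forward: 8,500,000·1.025250·0.19641 = PLN 1,711,639.50.
Swap to PLN now, deposit: 8,500,000·0.19647·1.032666667 = PLN 1,724,548.17.
The quoted forward undervalues MXN, so borrow MXN, convert to PLN at spot, deposit the PLN at 3.92%, and buy MXN forward at 0.19641 to cover the loan.
Profit = 1,724,548.17 − 1,711,639.50 = PLN 12,909.

PLN 12,909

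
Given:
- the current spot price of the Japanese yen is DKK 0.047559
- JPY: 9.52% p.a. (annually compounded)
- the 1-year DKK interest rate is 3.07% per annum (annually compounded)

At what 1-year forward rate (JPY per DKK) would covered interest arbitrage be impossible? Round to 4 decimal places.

T = 1 year.
DKK accumulates by (1 + 0.0307)^1 = 1.030700.
Growth of 1 JPY over T: (1 + 0.0952)^1 = 1.095200.
So F = 0.047559 × 1.030700 / 1.095200 = 0.044758091 (DKK/JPY).
Invert for JPY per DKK: 1 / 0.044758091 = 22.3423.

22.3423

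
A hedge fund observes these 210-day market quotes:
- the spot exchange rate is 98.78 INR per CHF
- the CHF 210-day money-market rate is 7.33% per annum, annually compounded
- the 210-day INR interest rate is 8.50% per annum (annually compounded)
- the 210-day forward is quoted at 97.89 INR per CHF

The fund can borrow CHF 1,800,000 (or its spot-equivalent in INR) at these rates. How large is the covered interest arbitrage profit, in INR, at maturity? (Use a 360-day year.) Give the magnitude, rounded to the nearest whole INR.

INR 2,845,092

T = 210/360 years.
Invest the CHF and cover forward: 1,800,000 × 1.04212702594 × 97.89 = INR 183,624,866.22.
Convert at spot and invest in INR: 1,800,000 × 98.78 × 1.04873882767 = INR 186,469,958.52.
The quoted forward undervalues CHF, so borrow CHF, convert to INR at spot, deposit the INR at 8.50%, and buy CHF forward at 97.89 to cover the loan.
Arbitrage profit = |183,624,866.22 − 186,469,958.52| = INR 2,845,092.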